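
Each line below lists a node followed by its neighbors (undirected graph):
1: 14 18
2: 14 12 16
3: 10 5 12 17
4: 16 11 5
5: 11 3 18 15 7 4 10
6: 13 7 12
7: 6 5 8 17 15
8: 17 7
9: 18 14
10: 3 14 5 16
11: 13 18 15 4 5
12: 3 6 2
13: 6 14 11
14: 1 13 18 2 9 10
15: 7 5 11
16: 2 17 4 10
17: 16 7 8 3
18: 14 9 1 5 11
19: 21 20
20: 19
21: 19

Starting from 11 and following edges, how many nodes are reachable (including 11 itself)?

18

BFS from 11 visits: 11, 13, 18, 15, 4, 5, 6, 14, 9, 1, 7, 16, 3, 10, 12, 2, 8, 17
Reachable nodes: 18 of 21 total.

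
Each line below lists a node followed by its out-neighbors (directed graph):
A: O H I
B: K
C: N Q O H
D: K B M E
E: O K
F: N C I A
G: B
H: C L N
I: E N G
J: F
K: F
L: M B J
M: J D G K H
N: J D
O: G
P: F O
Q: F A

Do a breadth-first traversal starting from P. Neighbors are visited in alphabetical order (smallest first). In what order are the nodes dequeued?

Visit P; enqueue F, O → queue [F, O]
Visit F; enqueue A, C, I, N → queue [O, A, C, I, N]
Visit O; enqueue G → queue [A, C, I, N, G]
Visit A; enqueue H → queue [C, I, N, G, H]
Visit C; enqueue Q → queue [I, N, G, H, Q]
Visit I; enqueue E → queue [N, G, H, Q, E]
Visit N; enqueue D, J → queue [G, H, Q, E, D, J]
Visit G; enqueue B → queue [H, Q, E, D, J, B]
Visit H; enqueue L → queue [Q, E, D, J, B, L]
Visit Q → queue [E, D, J, B, L]
Visit E; enqueue K → queue [D, J, B, L, K]
Visit D; enqueue M → queue [J, B, L, K, M]
Visit J → queue [B, L, K, M]
Visit B → queue [L, K, M]
Visit L → queue [K, M]
Visit K → queue [M]
Visit M → queue []

P, F, O, A, C, I, N, G, H, Q, E, D, J, B, L, K, M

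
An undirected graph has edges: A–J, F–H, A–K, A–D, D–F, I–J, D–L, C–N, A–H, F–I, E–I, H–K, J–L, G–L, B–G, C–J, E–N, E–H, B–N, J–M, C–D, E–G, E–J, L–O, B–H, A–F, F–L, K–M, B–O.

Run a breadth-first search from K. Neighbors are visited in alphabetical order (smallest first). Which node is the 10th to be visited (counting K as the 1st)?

Visit K; enqueue A, H, M → queue [A, H, M]
Visit A; enqueue D, F, J → queue [H, M, D, F, J]
Visit H; enqueue B, E → queue [M, D, F, J, B, E]
Visit M → queue [D, F, J, B, E]
Visit D; enqueue C, L → queue [F, J, B, E, C, L]
Visit F; enqueue I → queue [J, B, E, C, L, I]
Visit J → queue [B, E, C, L, I]
Visit B; enqueue G, N, O → queue [E, C, L, I, G, N, O]
Visit E → queue [C, L, I, G, N, O]
Visit C → queue [L, I, G, N, O]
Visit L → queue [I, G, N, O]
Visit I → queue [G, N, O]
Visit G → queue [N, O]
Visit N → queue [O]
Visit O → queue []

Visit order: K, A, H, M, D, F, J, B, E, C, L, I, G, N, O

C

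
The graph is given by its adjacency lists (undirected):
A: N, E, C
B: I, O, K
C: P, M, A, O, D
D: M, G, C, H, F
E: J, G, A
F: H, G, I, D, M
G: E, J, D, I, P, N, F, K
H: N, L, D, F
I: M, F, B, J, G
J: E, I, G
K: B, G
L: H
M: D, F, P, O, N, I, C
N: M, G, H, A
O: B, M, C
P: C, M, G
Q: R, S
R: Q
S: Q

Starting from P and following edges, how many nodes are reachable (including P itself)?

BFS from P visits: P, C, M, G, A, O, D, F, N, I, E, J, K, B, H, L
Reachable nodes: 16 of 19 total.

16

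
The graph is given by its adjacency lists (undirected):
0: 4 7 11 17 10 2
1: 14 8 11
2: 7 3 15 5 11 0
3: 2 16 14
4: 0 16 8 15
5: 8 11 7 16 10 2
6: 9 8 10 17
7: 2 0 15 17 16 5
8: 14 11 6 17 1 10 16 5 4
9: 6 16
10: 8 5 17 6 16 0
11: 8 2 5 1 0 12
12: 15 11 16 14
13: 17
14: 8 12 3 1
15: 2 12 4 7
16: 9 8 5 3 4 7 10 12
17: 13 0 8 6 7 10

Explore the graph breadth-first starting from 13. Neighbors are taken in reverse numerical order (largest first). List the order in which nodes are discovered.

13, 17, 10, 8, 7, 6, 0, 16, 5, 14, 11, 4, 1, 15, 2, 9, 12, 3

Visit 13; enqueue 17 → queue [17]
Visit 17; enqueue 10, 8, 7, 6, 0 → queue [10, 8, 7, 6, 0]
Visit 10; enqueue 16, 5 → queue [8, 7, 6, 0, 16, 5]
Visit 8; enqueue 14, 11, 4, 1 → queue [7, 6, 0, 16, 5, 14, 11, 4, 1]
Visit 7; enqueue 15, 2 → queue [6, 0, 16, 5, 14, 11, 4, 1, 15, 2]
Visit 6; enqueue 9 → queue [0, 16, 5, 14, 11, 4, 1, 15, 2, 9]
Visit 0 → queue [16, 5, 14, 11, 4, 1, 15, 2, 9]
Visit 16; enqueue 12, 3 → queue [5, 14, 11, 4, 1, 15, 2, 9, 12, 3]
Visit 5 → queue [14, 11, 4, 1, 15, 2, 9, 12, 3]
Visit 14 → queue [11, 4, 1, 15, 2, 9, 12, 3]
Visit 11 → queue [4, 1, 15, 2, 9, 12, 3]
Visit 4 → queue [1, 15, 2, 9, 12, 3]
Visit 1 → queue [15, 2, 9, 12, 3]
Visit 15 → queue [2, 9, 12, 3]
Visit 2 → queue [9, 12, 3]
Visit 9 → queue [12, 3]
Visit 12 → queue [3]
Visit 3 → queue []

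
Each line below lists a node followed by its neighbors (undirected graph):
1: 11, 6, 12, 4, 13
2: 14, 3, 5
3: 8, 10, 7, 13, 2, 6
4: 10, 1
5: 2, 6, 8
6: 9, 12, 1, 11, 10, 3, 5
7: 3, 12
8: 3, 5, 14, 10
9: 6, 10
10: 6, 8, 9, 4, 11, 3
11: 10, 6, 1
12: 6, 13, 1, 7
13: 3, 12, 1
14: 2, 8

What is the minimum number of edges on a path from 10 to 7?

Level 0: 10
Level 1: 3, 4, 6, 8, 9, 11
Level 2: 1, 2, 5, 7, 12, 13, 14
7 first appears at level 2.

2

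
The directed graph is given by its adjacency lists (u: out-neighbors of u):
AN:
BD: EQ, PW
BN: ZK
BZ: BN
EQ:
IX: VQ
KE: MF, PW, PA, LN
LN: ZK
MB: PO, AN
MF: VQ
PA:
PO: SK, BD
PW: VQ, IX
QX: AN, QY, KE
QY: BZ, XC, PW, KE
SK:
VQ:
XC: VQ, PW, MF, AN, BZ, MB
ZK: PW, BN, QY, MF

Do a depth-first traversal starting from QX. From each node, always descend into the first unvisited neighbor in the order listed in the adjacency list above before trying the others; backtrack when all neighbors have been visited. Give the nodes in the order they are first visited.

QX AN QY BZ BN ZK PW VQ IX MF XC MB PO SK BD EQ KE PA LN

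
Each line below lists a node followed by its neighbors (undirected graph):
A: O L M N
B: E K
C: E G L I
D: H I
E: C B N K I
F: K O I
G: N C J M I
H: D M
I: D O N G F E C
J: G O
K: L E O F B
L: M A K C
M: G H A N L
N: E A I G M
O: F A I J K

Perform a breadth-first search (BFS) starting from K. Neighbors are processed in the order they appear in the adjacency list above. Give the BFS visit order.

K L E O F B M A C N I J G H D

Visit K; enqueue L, E, O, F, B → queue [L, E, O, F, B]
Visit L; enqueue M, A, C → queue [E, O, F, B, M, A, C]
Visit E; enqueue N, I → queue [O, F, B, M, A, C, N, I]
Visit O; enqueue J → queue [F, B, M, A, C, N, I, J]
Visit F → queue [B, M, A, C, N, I, J]
Visit B → queue [M, A, C, N, I, J]
Visit M; enqueue G, H → queue [A, C, N, I, J, G, H]
Visit A → queue [C, N, I, J, G, H]
Visit C → queue [N, I, J, G, H]
Visit N → queue [I, J, G, H]
Visit I; enqueue D → queue [J, G, H, D]
Visit J → queue [G, H, D]
Visit G → queue [H, D]
Visit H → queue [D]
Visit D → queue []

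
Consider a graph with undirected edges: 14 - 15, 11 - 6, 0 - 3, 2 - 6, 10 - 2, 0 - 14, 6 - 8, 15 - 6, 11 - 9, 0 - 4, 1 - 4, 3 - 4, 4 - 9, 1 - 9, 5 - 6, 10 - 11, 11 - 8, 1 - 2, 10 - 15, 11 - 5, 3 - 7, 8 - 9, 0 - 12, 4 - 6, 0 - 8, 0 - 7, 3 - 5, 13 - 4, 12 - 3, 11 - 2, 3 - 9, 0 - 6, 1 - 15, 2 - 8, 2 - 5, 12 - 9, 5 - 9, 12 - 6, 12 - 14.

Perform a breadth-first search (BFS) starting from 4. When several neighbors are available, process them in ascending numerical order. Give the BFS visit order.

4, 0, 1, 3, 6, 9, 13, 7, 8, 12, 14, 2, 15, 5, 11, 10

Visit 4; enqueue 0, 1, 3, 6, 9, 13 → queue [0, 1, 3, 6, 9, 13]
Visit 0; enqueue 7, 8, 12, 14 → queue [1, 3, 6, 9, 13, 7, 8, 12, 14]
Visit 1; enqueue 2, 15 → queue [3, 6, 9, 13, 7, 8, 12, 14, 2, 15]
Visit 3; enqueue 5 → queue [6, 9, 13, 7, 8, 12, 14, 2, 15, 5]
Visit 6; enqueue 11 → queue [9, 13, 7, 8, 12, 14, 2, 15, 5, 11]
Visit 9 → queue [13, 7, 8, 12, 14, 2, 15, 5, 11]
Visit 13 → queue [7, 8, 12, 14, 2, 15, 5, 11]
Visit 7 → queue [8, 12, 14, 2, 15, 5, 11]
Visit 8 → queue [12, 14, 2, 15, 5, 11]
Visit 12 → queue [14, 2, 15, 5, 11]
Visit 14 → queue [2, 15, 5, 11]
Visit 2; enqueue 10 → queue [15, 5, 11, 10]
Visit 15 → queue [5, 11, 10]
Visit 5 → queue [11, 10]
Visit 11 → queue [10]
Visit 10 → queue []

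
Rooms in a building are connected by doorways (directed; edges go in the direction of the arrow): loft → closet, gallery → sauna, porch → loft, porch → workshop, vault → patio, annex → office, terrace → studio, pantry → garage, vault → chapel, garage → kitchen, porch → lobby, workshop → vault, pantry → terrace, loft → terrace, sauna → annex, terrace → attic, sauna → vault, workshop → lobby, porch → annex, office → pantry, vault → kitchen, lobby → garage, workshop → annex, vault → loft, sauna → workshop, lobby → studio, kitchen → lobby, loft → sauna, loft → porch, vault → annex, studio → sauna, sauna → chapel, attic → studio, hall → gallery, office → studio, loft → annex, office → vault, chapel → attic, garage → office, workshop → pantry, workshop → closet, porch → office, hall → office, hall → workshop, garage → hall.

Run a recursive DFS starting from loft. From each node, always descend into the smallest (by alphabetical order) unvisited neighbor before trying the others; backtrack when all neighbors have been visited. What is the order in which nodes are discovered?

Visit loft
loft → annex
annex → office
office → pantry
pantry → garage
garage → hall
hall → gallery
gallery → sauna
sauna → chapel
chapel → attic
attic → studio
sauna → vault
vault → kitchen
kitchen → lobby
vault → patio
sauna → workshop
workshop → closet
pantry → terrace
loft → porch

loft → annex → office → pantry → garage → hall → gallery → sauna → chapel → attic → studio → vault → kitchen → lobby → patio → workshop → closet → terrace → porch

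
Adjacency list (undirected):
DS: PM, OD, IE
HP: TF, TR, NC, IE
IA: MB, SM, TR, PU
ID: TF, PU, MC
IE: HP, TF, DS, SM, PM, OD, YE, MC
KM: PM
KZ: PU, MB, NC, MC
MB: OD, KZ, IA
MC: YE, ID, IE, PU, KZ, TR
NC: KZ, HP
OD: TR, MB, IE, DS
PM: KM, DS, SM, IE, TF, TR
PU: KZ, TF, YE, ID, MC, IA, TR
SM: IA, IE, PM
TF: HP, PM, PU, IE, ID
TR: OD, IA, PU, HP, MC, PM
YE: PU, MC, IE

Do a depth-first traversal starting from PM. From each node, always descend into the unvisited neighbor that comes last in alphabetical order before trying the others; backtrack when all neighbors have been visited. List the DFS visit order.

PM → TR → PU → YE → MC → KZ → NC → HP → TF → IE → SM → IA → MB → OD → DS → ID → KM

Visit PM
PM → TR
TR → PU
PU → YE
YE → MC
MC → KZ
KZ → NC
NC → HP
HP → TF
TF → IE
IE → SM
SM → IA
IA → MB
MB → OD
OD → DS
TF → ID
PM → KM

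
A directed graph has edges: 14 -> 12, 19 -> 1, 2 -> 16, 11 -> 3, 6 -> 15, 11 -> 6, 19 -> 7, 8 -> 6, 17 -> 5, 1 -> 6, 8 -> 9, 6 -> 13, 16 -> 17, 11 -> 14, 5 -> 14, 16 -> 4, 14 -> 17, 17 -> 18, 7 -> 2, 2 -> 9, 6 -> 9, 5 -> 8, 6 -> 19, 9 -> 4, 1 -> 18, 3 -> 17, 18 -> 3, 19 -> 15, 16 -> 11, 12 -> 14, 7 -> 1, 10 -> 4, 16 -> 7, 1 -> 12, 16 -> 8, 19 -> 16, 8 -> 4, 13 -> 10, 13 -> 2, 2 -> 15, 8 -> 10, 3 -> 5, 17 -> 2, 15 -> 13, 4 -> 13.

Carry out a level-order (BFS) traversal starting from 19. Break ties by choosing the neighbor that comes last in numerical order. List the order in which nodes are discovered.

Visit 19; enqueue 16, 15, 7, 1 → queue [16, 15, 7, 1]
Visit 16; enqueue 17, 11, 8, 4 → queue [15, 7, 1, 17, 11, 8, 4]
Visit 15; enqueue 13 → queue [7, 1, 17, 11, 8, 4, 13]
Visit 7; enqueue 2 → queue [1, 17, 11, 8, 4, 13, 2]
Visit 1; enqueue 18, 12, 6 → queue [17, 11, 8, 4, 13, 2, 18, 12, 6]
Visit 17; enqueue 5 → queue [11, 8, 4, 13, 2, 18, 12, 6, 5]
Visit 11; enqueue 14, 3 → queue [8, 4, 13, 2, 18, 12, 6, 5, 14, 3]
Visit 8; enqueue 10, 9 → queue [4, 13, 2, 18, 12, 6, 5, 14, 3, 10, 9]
Visit 4 → queue [13, 2, 18, 12, 6, 5, 14, 3, 10, 9]
Visit 13 → queue [2, 18, 12, 6, 5, 14, 3, 10, 9]
Visit 2 → queue [18, 12, 6, 5, 14, 3, 10, 9]
Visit 18 → queue [12, 6, 5, 14, 3, 10, 9]
Visit 12 → queue [6, 5, 14, 3, 10, 9]
Visit 6 → queue [5, 14, 3, 10, 9]
Visit 5 → queue [14, 3, 10, 9]
Visit 14 → queue [3, 10, 9]
Visit 3 → queue [10, 9]
Visit 10 → queue [9]
Visit 9 → queue []

19 -> 16 -> 15 -> 7 -> 1 -> 17 -> 11 -> 8 -> 4 -> 13 -> 2 -> 18 -> 12 -> 6 -> 5 -> 14 -> 3 -> 10 -> 9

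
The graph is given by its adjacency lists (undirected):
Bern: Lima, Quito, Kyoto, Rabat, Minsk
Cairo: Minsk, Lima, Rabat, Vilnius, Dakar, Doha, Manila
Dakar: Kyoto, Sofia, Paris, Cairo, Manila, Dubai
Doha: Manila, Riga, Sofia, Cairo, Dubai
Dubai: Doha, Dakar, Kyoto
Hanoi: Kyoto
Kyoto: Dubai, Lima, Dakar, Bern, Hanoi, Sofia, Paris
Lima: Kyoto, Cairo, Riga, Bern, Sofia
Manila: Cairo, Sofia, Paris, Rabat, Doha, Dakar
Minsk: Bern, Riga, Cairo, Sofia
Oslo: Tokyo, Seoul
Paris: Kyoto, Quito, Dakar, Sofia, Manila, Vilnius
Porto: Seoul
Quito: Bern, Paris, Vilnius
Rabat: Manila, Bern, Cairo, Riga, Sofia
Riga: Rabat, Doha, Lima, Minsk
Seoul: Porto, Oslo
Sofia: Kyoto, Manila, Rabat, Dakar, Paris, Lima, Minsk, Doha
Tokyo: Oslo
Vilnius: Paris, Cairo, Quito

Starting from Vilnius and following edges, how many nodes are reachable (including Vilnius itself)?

16

BFS from Vilnius visits: Vilnius, Quito, Paris, Cairo, Bern, Sofia, Manila, Kyoto, Dakar, Rabat, Minsk, Lima, Doha, Hanoi, Dubai, Riga
Reachable nodes: 16 of 20 total.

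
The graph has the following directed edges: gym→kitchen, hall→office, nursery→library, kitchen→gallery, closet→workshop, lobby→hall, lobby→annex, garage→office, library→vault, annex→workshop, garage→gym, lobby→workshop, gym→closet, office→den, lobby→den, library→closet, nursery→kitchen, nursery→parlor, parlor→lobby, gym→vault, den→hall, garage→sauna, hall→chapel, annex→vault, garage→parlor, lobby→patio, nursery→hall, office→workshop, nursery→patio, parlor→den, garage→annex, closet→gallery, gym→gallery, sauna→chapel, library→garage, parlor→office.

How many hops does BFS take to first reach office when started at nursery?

2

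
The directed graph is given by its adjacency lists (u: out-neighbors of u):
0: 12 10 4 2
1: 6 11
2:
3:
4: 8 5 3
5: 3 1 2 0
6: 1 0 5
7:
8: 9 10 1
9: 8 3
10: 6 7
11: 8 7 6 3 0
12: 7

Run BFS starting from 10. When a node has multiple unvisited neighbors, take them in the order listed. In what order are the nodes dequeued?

10 -> 6 -> 7 -> 1 -> 0 -> 5 -> 11 -> 12 -> 4 -> 2 -> 3 -> 8 -> 9

Visit 10; enqueue 6, 7 → queue [6, 7]
Visit 6; enqueue 1, 0, 5 → queue [7, 1, 0, 5]
Visit 7 → queue [1, 0, 5]
Visit 1; enqueue 11 → queue [0, 5, 11]
Visit 0; enqueue 12, 4, 2 → queue [5, 11, 12, 4, 2]
Visit 5; enqueue 3 → queue [11, 12, 4, 2, 3]
Visit 11; enqueue 8 → queue [12, 4, 2, 3, 8]
Visit 12 → queue [4, 2, 3, 8]
Visit 4 → queue [2, 3, 8]
Visit 2 → queue [3, 8]
Visit 3 → queue [8]
Visit 8; enqueue 9 → queue [9]
Visit 9 → queue []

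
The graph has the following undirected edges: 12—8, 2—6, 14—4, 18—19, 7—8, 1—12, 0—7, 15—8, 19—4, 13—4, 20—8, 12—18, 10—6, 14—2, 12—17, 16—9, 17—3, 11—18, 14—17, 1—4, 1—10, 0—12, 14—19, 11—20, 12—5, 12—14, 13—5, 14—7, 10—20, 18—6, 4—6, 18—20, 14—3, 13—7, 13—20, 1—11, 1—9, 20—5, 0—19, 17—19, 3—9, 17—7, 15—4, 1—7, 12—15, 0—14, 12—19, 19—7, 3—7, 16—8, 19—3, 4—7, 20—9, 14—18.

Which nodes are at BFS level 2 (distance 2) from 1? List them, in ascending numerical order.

Level 0: 1
Level 1: 4, 7, 9, 10, 11, 12
Level 2: 0, 3, 5, 6, 8, 13, 14, 15, 16, 17, 18, 19, 20
Level 3: 2

0, 3, 5, 6, 8, 13, 14, 15, 16, 17, 18, 19, 20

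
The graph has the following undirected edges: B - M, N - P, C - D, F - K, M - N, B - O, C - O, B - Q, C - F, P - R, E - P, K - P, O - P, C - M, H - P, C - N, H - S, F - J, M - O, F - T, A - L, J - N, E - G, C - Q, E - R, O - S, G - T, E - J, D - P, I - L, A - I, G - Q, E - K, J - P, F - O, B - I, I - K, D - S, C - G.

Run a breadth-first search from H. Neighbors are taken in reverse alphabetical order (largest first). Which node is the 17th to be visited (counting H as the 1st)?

T

Visit H; enqueue S, P → queue [S, P]
Visit S; enqueue O, D → queue [P, O, D]
Visit P; enqueue R, N, K, J, E → queue [O, D, R, N, K, J, E]
Visit O; enqueue M, F, C, B → queue [D, R, N, K, J, E, M, F, C, B]
Visit D → queue [R, N, K, J, E, M, F, C, B]
Visit R → queue [N, K, J, E, M, F, C, B]
Visit N → queue [K, J, E, M, F, C, B]
Visit K; enqueue I → queue [J, E, M, F, C, B, I]
Visit J → queue [E, M, F, C, B, I]
Visit E; enqueue G → queue [M, F, C, B, I, G]
Visit M → queue [F, C, B, I, G]
Visit F; enqueue T → queue [C, B, I, G, T]
Visit C; enqueue Q → queue [B, I, G, T, Q]
Visit B → queue [I, G, T, Q]
Visit I; enqueue L, A → queue [G, T, Q, L, A]
Visit G → queue [T, Q, L, A]
Visit T → queue [Q, L, A]
Visit Q → queue [L, A]
Visit L → queue [A]
Visit A → queue []

Visit order: H, S, P, O, D, R, N, K, J, E, M, F, C, B, I, G, T, Q, L, A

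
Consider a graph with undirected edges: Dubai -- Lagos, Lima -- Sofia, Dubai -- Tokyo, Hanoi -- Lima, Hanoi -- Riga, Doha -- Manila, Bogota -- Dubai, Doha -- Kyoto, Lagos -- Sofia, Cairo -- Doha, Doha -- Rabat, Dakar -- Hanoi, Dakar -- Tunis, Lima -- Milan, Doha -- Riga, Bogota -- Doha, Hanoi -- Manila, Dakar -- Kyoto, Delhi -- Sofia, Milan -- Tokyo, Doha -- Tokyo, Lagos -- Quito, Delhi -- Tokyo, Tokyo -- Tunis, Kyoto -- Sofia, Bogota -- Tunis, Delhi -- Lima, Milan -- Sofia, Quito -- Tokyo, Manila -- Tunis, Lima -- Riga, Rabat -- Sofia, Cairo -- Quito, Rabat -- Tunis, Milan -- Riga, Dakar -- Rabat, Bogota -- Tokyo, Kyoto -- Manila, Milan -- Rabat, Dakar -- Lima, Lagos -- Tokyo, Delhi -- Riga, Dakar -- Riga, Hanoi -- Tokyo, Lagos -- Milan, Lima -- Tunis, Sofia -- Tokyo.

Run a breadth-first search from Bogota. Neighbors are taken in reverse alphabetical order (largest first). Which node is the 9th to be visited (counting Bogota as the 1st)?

Visit Bogota; enqueue Tunis, Tokyo, Dubai, Doha → queue [Tunis, Tokyo, Dubai, Doha]
Visit Tunis; enqueue Rabat, Manila, Lima, Dakar → queue [Tokyo, Dubai, Doha, Rabat, Manila, Lima, Dakar]
Visit Tokyo; enqueue Sofia, Quito, Milan, Lagos, Hanoi, Delhi → queue [Dubai, Doha, Rabat, Manila, Lima, Dakar, Sofia, Quito, Milan, Lagos, Hanoi, Delhi]
Visit Dubai → queue [Doha, Rabat, Manila, Lima, Dakar, Sofia, Quito, Milan, Lagos, Hanoi, Delhi]
Visit Doha; enqueue Riga, Kyoto, Cairo → queue [Rabat, Manila, Lima, Dakar, Sofia, Quito, Milan, Lagos, Hanoi, Delhi, Riga, Kyoto, Cairo]
Visit Rabat → queue [Manila, Lima, Dakar, Sofia, Quito, Milan, Lagos, Hanoi, Delhi, Riga, Kyoto, Cairo]
Visit Manila → queue [Lima, Dakar, Sofia, Quito, Milan, Lagos, Hanoi, Delhi, Riga, Kyoto, Cairo]
Visit Lima → queue [Dakar, Sofia, Quito, Milan, Lagos, Hanoi, Delhi, Riga, Kyoto, Cairo]
Visit Dakar → queue [Sofia, Quito, Milan, Lagos, Hanoi, Delhi, Riga, Kyoto, Cairo]
Visit Sofia → queue [Quito, Milan, Lagos, Hanoi, Delhi, Riga, Kyoto, Cairo]
Visit Quito → queue [Milan, Lagos, Hanoi, Delhi, Riga, Kyoto, Cairo]
Visit Milan → queue [Lagos, Hanoi, Delhi, Riga, Kyoto, Cairo]
Visit Lagos → queue [Hanoi, Delhi, Riga, Kyoto, Cairo]
Visit Hanoi → queue [Delhi, Riga, Kyoto, Cairo]
Visit Delhi → queue [Riga, Kyoto, Cairo]
Visit Riga → queue [Kyoto, Cairo]
Visit Kyoto → queue [Cairo]
Visit Cairo → queue []

Visit order: Bogota, Tunis, Tokyo, Dubai, Doha, Rabat, Manila, Lima, Dakar, Sofia, Quito, Milan, Lagos, Hanoi, Delhi, Riga, Kyoto, Cairo

Dakar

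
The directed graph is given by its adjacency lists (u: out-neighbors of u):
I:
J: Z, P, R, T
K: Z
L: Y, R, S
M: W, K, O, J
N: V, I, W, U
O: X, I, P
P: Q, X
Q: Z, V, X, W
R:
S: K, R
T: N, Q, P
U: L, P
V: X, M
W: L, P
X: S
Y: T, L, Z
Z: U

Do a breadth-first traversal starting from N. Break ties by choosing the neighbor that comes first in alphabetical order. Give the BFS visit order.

Visit N; enqueue I, U, V, W → queue [I, U, V, W]
Visit I → queue [U, V, W]
Visit U; enqueue L, P → queue [V, W, L, P]
Visit V; enqueue M, X → queue [W, L, P, M, X]
Visit W → queue [L, P, M, X]
Visit L; enqueue R, S, Y → queue [P, M, X, R, S, Y]
Visit P; enqueue Q → queue [M, X, R, S, Y, Q]
Visit M; enqueue J, K, O → queue [X, R, S, Y, Q, J, K, O]
Visit X → queue [R, S, Y, Q, J, K, O]
Visit R → queue [S, Y, Q, J, K, O]
Visit S → queue [Y, Q, J, K, O]
Visit Y; enqueue T, Z → queue [Q, J, K, O, T, Z]
Visit Q → queue [J, K, O, T, Z]
Visit J → queue [K, O, T, Z]
Visit K → queue [O, T, Z]
Visit O → queue [T, Z]
Visit T → queue [Z]
Visit Z → queue []

N I U V W L P M X R S Y Q J K O T Z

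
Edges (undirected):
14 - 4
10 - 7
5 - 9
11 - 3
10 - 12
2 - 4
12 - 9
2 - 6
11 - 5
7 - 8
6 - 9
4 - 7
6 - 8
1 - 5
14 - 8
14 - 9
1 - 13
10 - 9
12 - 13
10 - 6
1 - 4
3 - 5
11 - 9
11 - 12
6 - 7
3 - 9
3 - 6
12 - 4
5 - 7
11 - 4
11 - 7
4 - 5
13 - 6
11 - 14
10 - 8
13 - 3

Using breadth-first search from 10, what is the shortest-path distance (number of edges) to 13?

2

Level 0: 10
Level 1: 6, 7, 8, 9, 12
Level 2: 2, 3, 4, 5, 11, 13, 14
Level 3: 1
13 first appears at level 2.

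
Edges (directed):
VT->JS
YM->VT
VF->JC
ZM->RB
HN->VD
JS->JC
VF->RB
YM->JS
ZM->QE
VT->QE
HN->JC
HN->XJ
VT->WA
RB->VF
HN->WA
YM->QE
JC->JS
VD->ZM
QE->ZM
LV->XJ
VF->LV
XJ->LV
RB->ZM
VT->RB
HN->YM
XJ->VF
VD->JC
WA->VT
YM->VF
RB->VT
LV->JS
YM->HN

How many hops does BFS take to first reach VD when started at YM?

Level 0: YM
Level 1: HN, JS, QE, VF, VT
Level 2: JC, LV, RB, VD, WA, XJ, ZM
VD first appears at level 2.

2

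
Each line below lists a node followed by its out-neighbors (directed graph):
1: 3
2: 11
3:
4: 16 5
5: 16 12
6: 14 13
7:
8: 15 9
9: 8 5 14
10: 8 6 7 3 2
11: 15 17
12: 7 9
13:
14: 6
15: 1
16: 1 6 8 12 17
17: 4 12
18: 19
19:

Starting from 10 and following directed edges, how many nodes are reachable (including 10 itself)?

BFS from 10 visits: 10, 8, 7, 6, 3, 2, 15, 9, 14, 13, 11, 1, 5, 17, 16, 12, 4
Reachable nodes: 17 of 19 total.

17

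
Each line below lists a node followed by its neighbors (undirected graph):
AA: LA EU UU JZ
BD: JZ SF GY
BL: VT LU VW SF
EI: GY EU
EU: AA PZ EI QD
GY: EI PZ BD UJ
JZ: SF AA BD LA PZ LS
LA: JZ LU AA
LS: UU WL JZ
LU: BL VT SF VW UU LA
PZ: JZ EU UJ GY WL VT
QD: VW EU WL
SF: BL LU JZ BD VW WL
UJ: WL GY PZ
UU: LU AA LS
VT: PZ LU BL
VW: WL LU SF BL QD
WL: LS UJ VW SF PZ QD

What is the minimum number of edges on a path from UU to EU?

Level 0: UU
Level 1: AA, LS, LU
Level 2: BL, EU, JZ, LA, SF, VT, VW, WL
Level 3: BD, EI, PZ, QD, UJ
Level 4: GY
EU first appears at level 2.

2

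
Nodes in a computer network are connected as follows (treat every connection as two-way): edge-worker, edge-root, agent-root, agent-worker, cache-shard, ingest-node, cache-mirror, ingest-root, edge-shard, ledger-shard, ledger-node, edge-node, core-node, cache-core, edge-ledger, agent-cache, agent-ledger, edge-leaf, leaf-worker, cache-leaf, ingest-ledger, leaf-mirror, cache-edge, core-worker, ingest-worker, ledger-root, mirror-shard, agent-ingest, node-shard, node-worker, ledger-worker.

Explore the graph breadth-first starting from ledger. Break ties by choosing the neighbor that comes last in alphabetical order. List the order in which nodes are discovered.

ledger, worker, shard, root, node, ingest, edge, agent, leaf, core, mirror, cache

Visit ledger; enqueue worker, shard, root, node, ingest, edge, agent → queue [worker, shard, root, node, ingest, edge, agent]
Visit worker; enqueue leaf, core → queue [shard, root, node, ingest, edge, agent, leaf, core]
Visit shard; enqueue mirror, cache → queue [root, node, ingest, edge, agent, leaf, core, mirror, cache]
Visit root → queue [node, ingest, edge, agent, leaf, core, mirror, cache]
Visit node → queue [ingest, edge, agent, leaf, core, mirror, cache]
Visit ingest → queue [edge, agent, leaf, core, mirror, cache]
Visit edge → queue [agent, leaf, core, mirror, cache]
Visit agent → queue [leaf, core, mirror, cache]
Visit leaf → queue [core, mirror, cache]
Visit core → queue [mirror, cache]
Visit mirror → queue [cache]
Visit cache → queue []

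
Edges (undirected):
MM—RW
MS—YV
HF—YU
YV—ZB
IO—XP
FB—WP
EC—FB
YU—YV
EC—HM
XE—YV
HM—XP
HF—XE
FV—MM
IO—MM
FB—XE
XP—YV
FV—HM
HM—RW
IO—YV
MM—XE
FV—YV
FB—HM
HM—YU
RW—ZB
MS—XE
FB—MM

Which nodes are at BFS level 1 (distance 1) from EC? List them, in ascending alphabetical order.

FB, HM

Level 0: EC
Level 1: FB, HM
Level 2: FV, MM, RW, WP, XE, XP, YU
Level 3: HF, IO, MS, YV, ZB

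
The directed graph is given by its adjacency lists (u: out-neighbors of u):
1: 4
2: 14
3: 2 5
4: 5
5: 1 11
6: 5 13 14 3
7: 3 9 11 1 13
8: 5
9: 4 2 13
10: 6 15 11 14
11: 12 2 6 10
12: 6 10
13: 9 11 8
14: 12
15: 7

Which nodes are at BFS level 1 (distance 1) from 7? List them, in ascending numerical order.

Level 0: 7
Level 1: 1, 3, 9, 11, 13
Level 2: 2, 4, 5, 6, 8, 10, 12
Level 3: 14, 15

1, 3, 9, 11, 13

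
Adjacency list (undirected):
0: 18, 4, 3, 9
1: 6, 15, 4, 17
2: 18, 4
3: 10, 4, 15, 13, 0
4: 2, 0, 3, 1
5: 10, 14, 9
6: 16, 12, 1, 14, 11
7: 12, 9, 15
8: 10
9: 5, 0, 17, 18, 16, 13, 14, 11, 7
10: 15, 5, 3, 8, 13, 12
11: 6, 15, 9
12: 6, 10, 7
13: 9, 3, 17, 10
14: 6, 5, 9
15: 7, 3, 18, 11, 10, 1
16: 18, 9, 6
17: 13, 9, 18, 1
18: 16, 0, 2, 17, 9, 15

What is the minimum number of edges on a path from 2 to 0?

2

Level 0: 2
Level 1: 4, 18
Level 2: 0, 1, 3, 9, 15, 16, 17
Level 3: 5, 6, 7, 10, 11, 13, 14
Level 4: 8, 12
0 first appears at level 2.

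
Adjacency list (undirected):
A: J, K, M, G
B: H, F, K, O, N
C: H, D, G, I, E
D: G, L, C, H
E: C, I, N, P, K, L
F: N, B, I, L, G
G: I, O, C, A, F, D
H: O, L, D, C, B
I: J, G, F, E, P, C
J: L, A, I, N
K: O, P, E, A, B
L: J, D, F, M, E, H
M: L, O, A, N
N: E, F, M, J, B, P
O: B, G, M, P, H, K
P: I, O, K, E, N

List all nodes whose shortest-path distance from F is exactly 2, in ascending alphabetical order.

A, C, D, E, H, J, K, M, O, P

Level 0: F
Level 1: B, G, I, L, N
Level 2: A, C, D, E, H, J, K, M, O, P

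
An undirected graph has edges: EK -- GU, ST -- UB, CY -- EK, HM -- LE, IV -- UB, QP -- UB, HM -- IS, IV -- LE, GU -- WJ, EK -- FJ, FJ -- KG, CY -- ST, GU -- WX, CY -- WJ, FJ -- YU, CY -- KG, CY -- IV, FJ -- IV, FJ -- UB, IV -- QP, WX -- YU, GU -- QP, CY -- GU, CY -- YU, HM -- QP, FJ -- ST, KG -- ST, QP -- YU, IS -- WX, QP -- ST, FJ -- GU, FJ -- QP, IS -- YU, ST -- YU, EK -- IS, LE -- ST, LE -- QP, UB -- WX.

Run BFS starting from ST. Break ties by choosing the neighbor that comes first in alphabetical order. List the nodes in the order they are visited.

Visit ST; enqueue CY, FJ, KG, LE, QP, UB, YU → queue [CY, FJ, KG, LE, QP, UB, YU]
Visit CY; enqueue EK, GU, IV, WJ → queue [FJ, KG, LE, QP, UB, YU, EK, GU, IV, WJ]
Visit FJ → queue [KG, LE, QP, UB, YU, EK, GU, IV, WJ]
Visit KG → queue [LE, QP, UB, YU, EK, GU, IV, WJ]
Visit LE; enqueue HM → queue [QP, UB, YU, EK, GU, IV, WJ, HM]
Visit QP → queue [UB, YU, EK, GU, IV, WJ, HM]
Visit UB; enqueue WX → queue [YU, EK, GU, IV, WJ, HM, WX]
Visit YU; enqueue IS → queue [EK, GU, IV, WJ, HM, WX, IS]
Visit EK → queue [GU, IV, WJ, HM, WX, IS]
Visit GU → queue [IV, WJ, HM, WX, IS]
Visit IV → queue [WJ, HM, WX, IS]
Visit WJ → queue [HM, WX, IS]
Visit HM → queue [WX, IS]
Visit WX → queue [IS]
Visit IS → queue []

ST, CY, FJ, KG, LE, QP, UB, YU, EK, GU, IV, WJ, HM, WX, IS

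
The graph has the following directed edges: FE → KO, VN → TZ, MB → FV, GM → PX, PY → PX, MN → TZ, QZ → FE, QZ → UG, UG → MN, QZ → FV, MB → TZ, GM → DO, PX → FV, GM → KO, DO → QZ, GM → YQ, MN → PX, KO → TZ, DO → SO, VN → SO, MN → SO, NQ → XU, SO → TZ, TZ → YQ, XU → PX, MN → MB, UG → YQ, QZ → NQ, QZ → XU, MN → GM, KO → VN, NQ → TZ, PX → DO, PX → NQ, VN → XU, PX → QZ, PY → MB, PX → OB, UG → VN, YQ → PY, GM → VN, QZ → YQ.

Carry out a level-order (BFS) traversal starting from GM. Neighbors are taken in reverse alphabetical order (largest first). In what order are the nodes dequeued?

Visit GM; enqueue YQ, VN, PX, KO, DO → queue [YQ, VN, PX, KO, DO]
Visit YQ; enqueue PY → queue [VN, PX, KO, DO, PY]
Visit VN; enqueue XU, TZ, SO → queue [PX, KO, DO, PY, XU, TZ, SO]
Visit PX; enqueue QZ, OB, NQ, FV → queue [KO, DO, PY, XU, TZ, SO, QZ, OB, NQ, FV]
Visit KO → queue [DO, PY, XU, TZ, SO, QZ, OB, NQ, FV]
Visit DO → queue [PY, XU, TZ, SO, QZ, OB, NQ, FV]
Visit PY; enqueue MB → queue [XU, TZ, SO, QZ, OB, NQ, FV, MB]
Visit XU → queue [TZ, SO, QZ, OB, NQ, FV, MB]
Visit TZ → queue [SO, QZ, OB, NQ, FV, MB]
Visit SO → queue [QZ, OB, NQ, FV, MB]
Visit QZ; enqueue UG, FE → queue [OB, NQ, FV, MB, UG, FE]
Visit OB → queue [NQ, FV, MB, UG, FE]
Visit NQ → queue [FV, MB, UG, FE]
Visit FV → queue [MB, UG, FE]
Visit MB → queue [UG, FE]
Visit UG; enqueue MN → queue [FE, MN]
Visit FE → queue [MN]
Visit MN → queue []

GM, YQ, VN, PX, KO, DO, PY, XU, TZ, SO, QZ, OB, NQ, FV, MB, UG, FE, MN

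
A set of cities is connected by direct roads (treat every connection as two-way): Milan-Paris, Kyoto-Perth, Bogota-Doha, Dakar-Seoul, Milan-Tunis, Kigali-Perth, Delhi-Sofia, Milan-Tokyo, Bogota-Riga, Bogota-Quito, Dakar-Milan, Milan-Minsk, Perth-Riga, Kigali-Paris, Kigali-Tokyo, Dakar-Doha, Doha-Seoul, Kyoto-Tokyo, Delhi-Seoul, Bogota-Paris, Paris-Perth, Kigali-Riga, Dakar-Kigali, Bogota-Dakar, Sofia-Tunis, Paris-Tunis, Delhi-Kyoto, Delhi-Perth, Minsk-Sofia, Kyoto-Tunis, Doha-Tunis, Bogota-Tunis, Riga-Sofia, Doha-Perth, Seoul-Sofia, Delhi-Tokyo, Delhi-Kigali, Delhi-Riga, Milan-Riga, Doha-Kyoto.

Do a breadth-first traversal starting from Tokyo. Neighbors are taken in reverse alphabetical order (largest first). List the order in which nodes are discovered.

Tokyo -> Milan -> Kyoto -> Kigali -> Delhi -> Tunis -> Riga -> Paris -> Minsk -> Dakar -> Perth -> Doha -> Sofia -> Seoul -> Bogota -> Quito

Visit Tokyo; enqueue Milan, Kyoto, Kigali, Delhi → queue [Milan, Kyoto, Kigali, Delhi]
Visit Milan; enqueue Tunis, Riga, Paris, Minsk, Dakar → queue [Kyoto, Kigali, Delhi, Tunis, Riga, Paris, Minsk, Dakar]
Visit Kyoto; enqueue Perth, Doha → queue [Kigali, Delhi, Tunis, Riga, Paris, Minsk, Dakar, Perth, Doha]
Visit Kigali → queue [Delhi, Tunis, Riga, Paris, Minsk, Dakar, Perth, Doha]
Visit Delhi; enqueue Sofia, Seoul → queue [Tunis, Riga, Paris, Minsk, Dakar, Perth, Doha, Sofia, Seoul]
Visit Tunis; enqueue Bogota → queue [Riga, Paris, Minsk, Dakar, Perth, Doha, Sofia, Seoul, Bogota]
Visit Riga → queue [Paris, Minsk, Dakar, Perth, Doha, Sofia, Seoul, Bogota]
Visit Paris → queue [Minsk, Dakar, Perth, Doha, Sofia, Seoul, Bogota]
Visit Minsk → queue [Dakar, Perth, Doha, Sofia, Seoul, Bogota]
Visit Dakar → queue [Perth, Doha, Sofia, Seoul, Bogota]
Visit Perth → queue [Doha, Sofia, Seoul, Bogota]
Visit Doha → queue [Sofia, Seoul, Bogota]
Visit Sofia → queue [Seoul, Bogota]
Visit Seoul → queue [Bogota]
Visit Bogota; enqueue Quito → queue [Quito]
Visit Quito → queue []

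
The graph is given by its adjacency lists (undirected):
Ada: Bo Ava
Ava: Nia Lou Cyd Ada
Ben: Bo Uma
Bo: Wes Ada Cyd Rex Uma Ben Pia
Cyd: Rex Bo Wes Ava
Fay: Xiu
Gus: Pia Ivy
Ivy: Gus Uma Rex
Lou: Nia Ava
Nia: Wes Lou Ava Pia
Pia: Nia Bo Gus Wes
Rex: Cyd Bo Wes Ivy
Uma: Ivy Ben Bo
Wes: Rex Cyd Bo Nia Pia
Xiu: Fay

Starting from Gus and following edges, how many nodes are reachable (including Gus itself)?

BFS from Gus visits: Gus, Pia, Ivy, Wes, Nia, Bo, Uma, Rex, Cyd, Lou, Ava, Ben, Ada
Reachable nodes: 13 of 15 total.

13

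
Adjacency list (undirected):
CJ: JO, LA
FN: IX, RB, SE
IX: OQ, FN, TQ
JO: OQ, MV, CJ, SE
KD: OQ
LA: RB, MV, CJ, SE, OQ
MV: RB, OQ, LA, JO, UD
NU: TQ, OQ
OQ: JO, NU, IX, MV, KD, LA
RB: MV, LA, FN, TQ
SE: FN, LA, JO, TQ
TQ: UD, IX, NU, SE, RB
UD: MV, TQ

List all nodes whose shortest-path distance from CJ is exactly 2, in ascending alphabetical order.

Level 0: CJ
Level 1: JO, LA
Level 2: MV, OQ, RB, SE
Level 3: FN, IX, KD, NU, TQ, UD

MV, OQ, RB, SE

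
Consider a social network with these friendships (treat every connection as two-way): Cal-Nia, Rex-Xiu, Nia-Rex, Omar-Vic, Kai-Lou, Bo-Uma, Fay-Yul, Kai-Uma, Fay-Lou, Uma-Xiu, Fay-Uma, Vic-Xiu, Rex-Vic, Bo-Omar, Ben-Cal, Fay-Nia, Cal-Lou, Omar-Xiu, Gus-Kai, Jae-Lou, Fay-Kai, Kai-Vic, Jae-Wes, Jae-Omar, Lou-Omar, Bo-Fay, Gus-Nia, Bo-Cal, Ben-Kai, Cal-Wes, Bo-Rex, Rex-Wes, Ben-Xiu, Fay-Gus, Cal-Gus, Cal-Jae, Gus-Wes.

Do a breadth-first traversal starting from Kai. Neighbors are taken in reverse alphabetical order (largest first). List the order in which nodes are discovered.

Kai, Vic, Uma, Lou, Gus, Fay, Ben, Xiu, Rex, Omar, Bo, Jae, Cal, Wes, Nia, Yul

Visit Kai; enqueue Vic, Uma, Lou, Gus, Fay, Ben → queue [Vic, Uma, Lou, Gus, Fay, Ben]
Visit Vic; enqueue Xiu, Rex, Omar → queue [Uma, Lou, Gus, Fay, Ben, Xiu, Rex, Omar]
Visit Uma; enqueue Bo → queue [Lou, Gus, Fay, Ben, Xiu, Rex, Omar, Bo]
Visit Lou; enqueue Jae, Cal → queue [Gus, Fay, Ben, Xiu, Rex, Omar, Bo, Jae, Cal]
Visit Gus; enqueue Wes, Nia → queue [Fay, Ben, Xiu, Rex, Omar, Bo, Jae, Cal, Wes, Nia]
Visit Fay; enqueue Yul → queue [Ben, Xiu, Rex, Omar, Bo, Jae, Cal, Wes, Nia, Yul]
Visit Ben → queue [Xiu, Rex, Omar, Bo, Jae, Cal, Wes, Nia, Yul]
Visit Xiu → queue [Rex, Omar, Bo, Jae, Cal, Wes, Nia, Yul]
Visit Rex → queue [Omar, Bo, Jae, Cal, Wes, Nia, Yul]
Visit Omar → queue [Bo, Jae, Cal, Wes, Nia, Yul]
Visit Bo → queue [Jae, Cal, Wes, Nia, Yul]
Visit Jae → queue [Cal, Wes, Nia, Yul]
Visit Cal → queue [Wes, Nia, Yul]
Visit Wes → queue [Nia, Yul]
Visit Nia → queue [Yul]
Visit Yul → queue []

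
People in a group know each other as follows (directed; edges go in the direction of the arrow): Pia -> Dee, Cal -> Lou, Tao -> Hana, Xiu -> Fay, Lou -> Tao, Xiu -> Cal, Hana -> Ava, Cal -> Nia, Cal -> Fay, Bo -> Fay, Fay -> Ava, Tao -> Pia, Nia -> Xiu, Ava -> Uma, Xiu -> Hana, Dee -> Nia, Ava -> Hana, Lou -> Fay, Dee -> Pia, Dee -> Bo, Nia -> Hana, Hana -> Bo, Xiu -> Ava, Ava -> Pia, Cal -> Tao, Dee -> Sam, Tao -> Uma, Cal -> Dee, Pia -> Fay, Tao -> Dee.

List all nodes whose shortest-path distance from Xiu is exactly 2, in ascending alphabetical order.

Bo, Dee, Lou, Nia, Pia, Tao, Uma

Level 0: Xiu
Level 1: Ava, Cal, Fay, Hana
Level 2: Bo, Dee, Lou, Nia, Pia, Tao, Uma
Level 3: Sam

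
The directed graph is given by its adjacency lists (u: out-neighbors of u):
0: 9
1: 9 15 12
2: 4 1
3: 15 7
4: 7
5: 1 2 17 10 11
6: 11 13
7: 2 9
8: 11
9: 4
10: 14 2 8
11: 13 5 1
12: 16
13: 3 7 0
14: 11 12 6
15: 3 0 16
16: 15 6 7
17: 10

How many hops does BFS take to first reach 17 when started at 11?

Level 0: 11
Level 1: 1, 5, 13
Level 2: 0, 2, 3, 7, 9, 10, 12, 15, 17
Level 3: 4, 8, 14, 16
Level 4: 6
17 first appears at level 2.

2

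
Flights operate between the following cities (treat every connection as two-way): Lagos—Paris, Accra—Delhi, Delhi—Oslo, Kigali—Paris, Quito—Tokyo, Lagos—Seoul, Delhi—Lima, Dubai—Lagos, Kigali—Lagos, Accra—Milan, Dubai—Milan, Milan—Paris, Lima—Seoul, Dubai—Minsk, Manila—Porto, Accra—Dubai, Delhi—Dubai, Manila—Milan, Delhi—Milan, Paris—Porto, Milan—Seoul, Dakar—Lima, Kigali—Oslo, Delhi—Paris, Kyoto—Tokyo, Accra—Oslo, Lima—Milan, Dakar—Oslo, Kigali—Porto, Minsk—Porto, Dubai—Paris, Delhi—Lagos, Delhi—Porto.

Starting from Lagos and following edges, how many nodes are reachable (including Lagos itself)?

14

BFS from Lagos visits: Lagos, Delhi, Dubai, Kigali, Paris, Seoul, Accra, Lima, Milan, Oslo, Porto, Minsk, Dakar, Manila
Reachable nodes: 14 of 17 total.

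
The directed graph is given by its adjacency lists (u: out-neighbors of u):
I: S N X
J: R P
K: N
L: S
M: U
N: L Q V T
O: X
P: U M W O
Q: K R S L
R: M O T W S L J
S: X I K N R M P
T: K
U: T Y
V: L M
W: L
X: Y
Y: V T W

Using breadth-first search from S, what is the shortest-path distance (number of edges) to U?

Level 0: S
Level 1: I, K, M, N, P, R, X
Level 2: J, L, O, Q, T, U, V, W, Y
U first appears at level 2.

2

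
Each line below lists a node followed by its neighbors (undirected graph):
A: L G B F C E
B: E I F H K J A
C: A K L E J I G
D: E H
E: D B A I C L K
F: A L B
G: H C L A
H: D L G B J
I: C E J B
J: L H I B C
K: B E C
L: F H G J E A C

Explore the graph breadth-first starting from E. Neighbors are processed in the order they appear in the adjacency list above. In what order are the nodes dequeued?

E -> D -> B -> A -> I -> C -> L -> K -> H -> F -> J -> G

Visit E; enqueue D, B, A, I, C, L, K → queue [D, B, A, I, C, L, K]
Visit D; enqueue H → queue [B, A, I, C, L, K, H]
Visit B; enqueue F, J → queue [A, I, C, L, K, H, F, J]
Visit A; enqueue G → queue [I, C, L, K, H, F, J, G]
Visit I → queue [C, L, K, H, F, J, G]
Visit C → queue [L, K, H, F, J, G]
Visit L → queue [K, H, F, J, G]
Visit K → queue [H, F, J, G]
Visit H → queue [F, J, G]
Visit F → queue [J, G]
Visit J → queue [G]
Visit G → queue []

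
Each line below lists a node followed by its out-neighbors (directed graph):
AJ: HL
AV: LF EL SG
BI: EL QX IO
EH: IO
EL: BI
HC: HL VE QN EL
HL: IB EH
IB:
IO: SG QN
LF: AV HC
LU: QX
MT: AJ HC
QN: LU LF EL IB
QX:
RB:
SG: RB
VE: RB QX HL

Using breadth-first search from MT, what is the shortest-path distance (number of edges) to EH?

3

Level 0: MT
Level 1: AJ, HC
Level 2: EL, HL, QN, VE
Level 3: BI, EH, IB, LF, LU, QX, RB
Level 4: AV, IO
Level 5: SG
EH first appears at level 3.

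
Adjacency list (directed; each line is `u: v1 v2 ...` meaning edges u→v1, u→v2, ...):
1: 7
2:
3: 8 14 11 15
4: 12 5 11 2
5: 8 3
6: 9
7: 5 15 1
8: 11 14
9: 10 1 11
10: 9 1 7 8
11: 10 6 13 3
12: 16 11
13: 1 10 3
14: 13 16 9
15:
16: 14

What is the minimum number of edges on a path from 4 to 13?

Level 0: 4
Level 1: 2, 5, 11, 12
Level 2: 3, 6, 8, 10, 13, 16
Level 3: 1, 7, 9, 14, 15
13 first appears at level 2.

2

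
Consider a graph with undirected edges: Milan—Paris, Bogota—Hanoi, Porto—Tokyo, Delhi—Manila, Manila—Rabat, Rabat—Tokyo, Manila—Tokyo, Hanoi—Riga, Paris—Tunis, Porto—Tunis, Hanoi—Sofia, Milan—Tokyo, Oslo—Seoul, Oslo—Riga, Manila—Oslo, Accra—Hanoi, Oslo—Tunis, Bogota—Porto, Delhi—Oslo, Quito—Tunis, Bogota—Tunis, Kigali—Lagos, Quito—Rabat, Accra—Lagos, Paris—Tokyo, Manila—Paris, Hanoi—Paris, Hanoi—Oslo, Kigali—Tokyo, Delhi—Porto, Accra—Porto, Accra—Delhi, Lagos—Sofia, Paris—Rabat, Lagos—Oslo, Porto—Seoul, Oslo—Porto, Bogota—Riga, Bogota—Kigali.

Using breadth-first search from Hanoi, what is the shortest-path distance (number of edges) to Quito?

3

Level 0: Hanoi
Level 1: Accra, Bogota, Oslo, Paris, Riga, Sofia
Level 2: Delhi, Kigali, Lagos, Manila, Milan, Porto, Rabat, Seoul, Tokyo, Tunis
Level 3: Quito
Quito first appears at level 3.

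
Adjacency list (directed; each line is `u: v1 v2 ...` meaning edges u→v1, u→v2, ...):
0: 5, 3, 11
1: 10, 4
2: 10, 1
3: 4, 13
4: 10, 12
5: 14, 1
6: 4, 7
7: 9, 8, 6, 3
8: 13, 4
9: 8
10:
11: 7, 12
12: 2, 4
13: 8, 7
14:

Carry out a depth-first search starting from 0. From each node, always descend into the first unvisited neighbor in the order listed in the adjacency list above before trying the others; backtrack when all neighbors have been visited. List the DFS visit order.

0 5 14 1 10 4 12 2 3 13 8 7 9 6 11

Visit 0
0 → 5
5 → 14
5 → 1
1 → 10
1 → 4
4 → 12
12 → 2
0 → 3
3 → 13
13 → 8
13 → 7
7 → 9
7 → 6
0 → 11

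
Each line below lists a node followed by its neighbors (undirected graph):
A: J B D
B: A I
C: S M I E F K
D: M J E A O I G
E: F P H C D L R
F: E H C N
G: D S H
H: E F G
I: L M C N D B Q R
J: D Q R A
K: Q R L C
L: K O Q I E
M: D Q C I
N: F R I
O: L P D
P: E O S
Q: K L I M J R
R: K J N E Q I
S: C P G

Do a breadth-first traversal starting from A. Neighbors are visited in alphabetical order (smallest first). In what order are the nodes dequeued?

A B D J I E G M O Q R C L N F H P S K

Visit A; enqueue B, D, J → queue [B, D, J]
Visit B; enqueue I → queue [D, J, I]
Visit D; enqueue E, G, M, O → queue [J, I, E, G, M, O]
Visit J; enqueue Q, R → queue [I, E, G, M, O, Q, R]
Visit I; enqueue C, L, N → queue [E, G, M, O, Q, R, C, L, N]
Visit E; enqueue F, H, P → queue [G, M, O, Q, R, C, L, N, F, H, P]
Visit G; enqueue S → queue [M, O, Q, R, C, L, N, F, H, P, S]
Visit M → queue [O, Q, R, C, L, N, F, H, P, S]
Visit O → queue [Q, R, C, L, N, F, H, P, S]
Visit Q; enqueue K → queue [R, C, L, N, F, H, P, S, K]
Visit R → queue [C, L, N, F, H, P, S, K]
Visit C → queue [L, N, F, H, P, S, K]
Visit L → queue [N, F, H, P, S, K]
Visit N → queue [F, H, P, S, K]
Visit F → queue [H, P, S, K]
Visit H → queue [P, S, K]
Visit P → queue [S, K]
Visit S → queue [K]
Visit K → queue []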